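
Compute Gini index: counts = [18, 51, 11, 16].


Probabilities: [18/96, 51/96, 11/96, 16/96] ≈ [0.1875, 0.5312, 0.1146, 0.1667]
Σpᵢ² = (324 + 2601 + 121 + 256)/96² = 3302/9216
Gini = 1 - Σpᵢ² = 1 - 3302/9216 = 0.6417

0.6417


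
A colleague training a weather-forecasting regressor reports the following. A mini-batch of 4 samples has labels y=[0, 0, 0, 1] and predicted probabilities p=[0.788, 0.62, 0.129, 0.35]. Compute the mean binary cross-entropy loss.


L[0] = -ln(1-0.788) = -ln(0.212) = 1.5512
L[1] = -ln(1-0.62) = -ln(0.38) = 0.9676
L[2] = -ln(1-0.129) = -ln(0.871) = 0.1381
L[3] = -ln(0.35) = 1.0498
mean = (1.5512 + 0.9676 + 0.1381 + 1.0498)/4 = 0.9267

0.9267


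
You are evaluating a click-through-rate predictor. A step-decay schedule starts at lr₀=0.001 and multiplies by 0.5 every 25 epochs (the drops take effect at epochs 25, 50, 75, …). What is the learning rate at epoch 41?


n_drops = ⌊41/25⌋ = 1
lr = 0.001·0.5^1 = 0.001·0.5 = 0.0005

0.0005


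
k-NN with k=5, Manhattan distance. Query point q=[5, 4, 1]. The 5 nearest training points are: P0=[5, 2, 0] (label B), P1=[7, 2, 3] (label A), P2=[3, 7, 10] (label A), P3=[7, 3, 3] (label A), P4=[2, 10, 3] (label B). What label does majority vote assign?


d(q,P0) = 3  (label B)
d(q,P1) = 6  (label A)
d(q,P2) = 14  (label A)
d(q,P3) = 5  (label A)
d(q,P4) = 11  (label B)
Votes: A=3, B=2
Majority → A

A


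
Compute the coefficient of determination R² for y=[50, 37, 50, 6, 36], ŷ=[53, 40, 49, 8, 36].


ȳ = 35.8
SS_res = Σ(y-ŷ)² = 23
SS_tot = Σ(y-ȳ)² = 1292.8
R² = 1 - SS_res/SS_tot = 1 - 0.0178 = 0.9822

0.9822


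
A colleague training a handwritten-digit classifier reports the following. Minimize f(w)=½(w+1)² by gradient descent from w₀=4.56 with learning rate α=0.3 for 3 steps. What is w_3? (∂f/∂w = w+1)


step 1: grad = 4.56+1 = 5.56; w = 4.56 - 0.3·(5.56) = 2.892
step 2: grad = 2.892+1 = 3.892; w = 2.892 - 0.3·(3.892) = 1.7244
step 3: grad = 1.7244+1 = 2.7244; w = 1.7244 - 0.3·(2.7244) = 0.90708

0.90708


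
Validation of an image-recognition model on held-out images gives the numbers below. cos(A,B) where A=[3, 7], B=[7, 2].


A·B = 3·7 + 7·2 = 35
‖A‖ = √58 = 7.6158, ‖B‖ = √53 = 7.2801
cos = 35/(√58·√53) = 35/√3074 = 0.6313

0.6313


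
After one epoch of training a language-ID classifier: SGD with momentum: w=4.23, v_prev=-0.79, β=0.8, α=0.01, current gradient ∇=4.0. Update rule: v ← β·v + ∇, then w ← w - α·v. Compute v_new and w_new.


v_new = 0.8·-0.79 + 4.0 = -0.632 + 4.0 = 3.368
w_new = 4.23 - 0.01·3.368 = 4.23 - 0.03368 = 4.19632

v_new=3.368, w_new=4.19632


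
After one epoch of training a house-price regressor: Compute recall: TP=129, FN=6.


Recall = TP/(TP+FN)
= 129/(129+6)
= 129/135 = 95.56%

95.56%


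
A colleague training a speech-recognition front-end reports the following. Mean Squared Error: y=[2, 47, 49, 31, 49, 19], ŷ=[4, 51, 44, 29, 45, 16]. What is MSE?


Squared errors: (2-4)²=4, (47-51)²=16, (49-44)²=25, (31-29)²=4, (49-45)²=16, (19-16)²=9
Sum = 74
MSE = 74/6 = 37/3

37/3


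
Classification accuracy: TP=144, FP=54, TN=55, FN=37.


Accuracy = (TP+TN)/(TP+TN+FP+FN)
= (144+55)/(290)
= 199/290 = 68.62%

68.62%


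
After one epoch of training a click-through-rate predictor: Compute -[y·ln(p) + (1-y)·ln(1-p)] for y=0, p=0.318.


BCE = -[y·ln(p) + (1-y)·ln(1-p)]
= -0 - 1·ln(1-0.318)
= -ln(0.682) = 0.3827

0.3827


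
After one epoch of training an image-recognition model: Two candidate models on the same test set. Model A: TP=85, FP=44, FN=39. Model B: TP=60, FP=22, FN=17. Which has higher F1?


Model A: P=85/129=0.6589, R=85/124=0.6855, F1=2PR/(P+R)=2TP/(2TP+FP+FN)=170/253=0.6719
Model B: P=60/82=0.7317, R=60/77=0.7792, F1=2PR/(P+R)=2TP/(2TP+FP+FN)=120/159=0.7547
0.6719 < 0.7547 → Model B

Model B


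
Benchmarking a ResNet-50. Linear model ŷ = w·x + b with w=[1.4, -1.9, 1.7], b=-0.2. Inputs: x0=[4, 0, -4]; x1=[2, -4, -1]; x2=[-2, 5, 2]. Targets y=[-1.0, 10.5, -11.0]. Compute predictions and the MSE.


ŷ0 = (1.4)·(4) + (-1.9)·(0) + (1.7)·(-4) - 0.2 = -1.4
ŷ1 = (1.4)·(2) + (-1.9)·(-4) + (1.7)·(-1) - 0.2 = 8.5
ŷ2 = (1.4)·(-2) + (-1.9)·(5) + (1.7)·(2) - 0.2 = -9.1
errors² = [0.16, 4.0, 3.61]
MSE = 7.7700/3 = 2.59

2.59


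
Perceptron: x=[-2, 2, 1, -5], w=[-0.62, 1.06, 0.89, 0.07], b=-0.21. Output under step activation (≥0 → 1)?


z = (-2)·(-0.62) + (2)·(1.06) + (1)·(0.89) + (-5)·(0.07) - 0.21
  = 3.69
step(z) = 1 (z≥0)

1


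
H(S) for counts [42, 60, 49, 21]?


Probabilities: [42/172, 60/172, 49/172, 21/172] ≈ [0.2442, 0.3488, 0.2849, 0.1221]
H = -((42/172)·log₂(42/172) + (60/172)·log₂(60/172) + (49/172)·log₂(49/172) + (21/172)·log₂(21/172))
  = 1.9132 bits

1.9132 bits


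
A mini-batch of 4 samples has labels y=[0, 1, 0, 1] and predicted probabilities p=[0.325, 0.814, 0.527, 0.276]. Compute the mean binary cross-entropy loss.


L[0] = -ln(1-0.325) = -ln(0.675) = 0.393
L[1] = -ln(0.814) = 0.2058
L[2] = -ln(1-0.527) = -ln(0.473) = 0.7487
L[3] = -ln(0.276) = 1.2874
mean = (0.393 + 0.2058 + 0.7487 + 1.2874)/4 = 0.6587

0.6587


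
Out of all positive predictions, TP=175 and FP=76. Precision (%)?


Precision = TP/(TP+FP)
= 175/(175+76)
= 175/251 = 69.72%

69.72%


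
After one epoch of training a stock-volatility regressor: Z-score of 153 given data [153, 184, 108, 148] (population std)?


μ = 148.25, σ = 27.022
z = (153 - 148.25)/27.022 = 0.1758

0.1758


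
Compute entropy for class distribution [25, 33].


Probabilities: [25/58, 33/58] ≈ [0.431, 0.569]
H = -((25/58)·log₂(25/58) + (33/58)·log₂(33/58))
  = 0.9862 bits

0.9862 bits


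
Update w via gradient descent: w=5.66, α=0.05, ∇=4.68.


w_new = w - α·∇
= 5.66 - 0.05·4.68
= 5.66 - 0.234
= 5.426

5.426


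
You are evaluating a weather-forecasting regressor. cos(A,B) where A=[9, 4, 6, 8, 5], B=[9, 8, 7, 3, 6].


A·B = 9·9 + 4·8 + 6·7 + 8·3 + 5·6 = 209
‖A‖ = √222 = 14.8997, ‖B‖ = √239 = 15.4596
cos = 209/(√222·√239) = 209/√53058 = 0.9073

0.9073


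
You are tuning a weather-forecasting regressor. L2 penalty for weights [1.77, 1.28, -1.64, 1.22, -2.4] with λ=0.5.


‖w‖₂² = (1.77)² + (1.28)² + (-1.64)² + (1.22)² + (-2.4)²
     = 3.1329 + 1.6384 + 2.6896 + 1.4884 + 5.76
     = 14.7093
λ·‖w‖₂² = 0.5·14.7093 = 7.35465

7.35465


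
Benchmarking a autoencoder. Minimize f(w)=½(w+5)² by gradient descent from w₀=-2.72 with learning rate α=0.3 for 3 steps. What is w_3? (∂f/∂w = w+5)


step 1: grad = -2.72+5 = 2.28; w = -2.72 - 0.3·(2.28) = -3.404
step 2: grad = -3.404+5 = 1.596; w = -3.404 - 0.3·(1.596) = -3.8828
step 3: grad = -3.8828+5 = 1.1172; w = -3.8828 - 0.3·(1.1172) = -4.21796

-4.21796


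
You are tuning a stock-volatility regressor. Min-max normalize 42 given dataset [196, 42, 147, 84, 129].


min=42, max=196
(42-42)/(196-42) = 0/154 = 0.0

0.0


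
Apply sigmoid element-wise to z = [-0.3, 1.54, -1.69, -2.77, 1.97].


σ(-0.3) = 1/(1+e^0.3) = 0.4256
σ(1.54) = 1/(1+e^-1.54) = 0.8235
σ(-1.69) = 1/(1+e^1.69) = 0.1558
σ(-2.77) = 1/(1+e^2.77) = 0.059
σ(1.97) = 1/(1+e^-1.97) = 0.8776
result = [0.4256, 0.8235, 0.1558, 0.059, 0.8776]

[0.4256, 0.8235, 0.1558, 0.059, 0.8776]


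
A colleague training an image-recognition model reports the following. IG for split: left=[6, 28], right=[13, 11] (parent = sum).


Parent = [19, 39], H_parent = 0.9124
H_left = 0.6723 (n=34), H_right = 0.995 (n=24)
H_children = (34/58)·0.6723 + (24/58)·0.995 = 0.8058
IG = 0.9124 - 0.8058 = 0.1066

0.1066


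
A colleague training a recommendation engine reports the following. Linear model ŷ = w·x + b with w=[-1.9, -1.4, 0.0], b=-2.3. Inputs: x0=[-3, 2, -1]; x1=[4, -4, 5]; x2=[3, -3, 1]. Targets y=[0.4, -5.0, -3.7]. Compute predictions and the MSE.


ŷ0 = (-1.9)·(-3) + (-1.4)·(2) + (0.0)·(-1) - 2.3 = 0.6
ŷ1 = (-1.9)·(4) + (-1.4)·(-4) + (0.0)·(5) - 2.3 = -4.3
ŷ2 = (-1.9)·(3) + (-1.4)·(-3) + (0.0)·(1) - 2.3 = -3.8
errors² = [0.04, 0.49, 0.01]
MSE = 0.5400/3 = 0.18

0.18


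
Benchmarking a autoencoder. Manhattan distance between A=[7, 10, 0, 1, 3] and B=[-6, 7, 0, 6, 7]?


d = |7+ 6| + |10-7| + |0-0| + |1-6| + |3-7|
  = 13 + 3 + 0 + 5 + 4
  = 25

25


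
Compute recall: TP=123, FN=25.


Recall = TP/(TP+FN)
= 123/(123+25)
= 123/148 = 83.11%

83.11%


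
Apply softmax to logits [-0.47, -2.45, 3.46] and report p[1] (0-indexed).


Exponentials: e^-0.47=0.625, e^-2.45=0.0863, e^3.46=31.817
Sum = 32.5283
Softmax = [0.0192, 0.0027, 0.9781]
p[1] = 0.0863/32.5283 = 0.0027

0.0027


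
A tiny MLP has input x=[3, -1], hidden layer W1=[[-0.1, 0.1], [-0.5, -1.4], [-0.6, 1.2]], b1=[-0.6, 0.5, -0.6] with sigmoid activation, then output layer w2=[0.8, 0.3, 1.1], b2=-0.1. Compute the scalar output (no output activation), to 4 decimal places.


z1[0] = (-0.1)·(3) + (0.1)·(-1) - 0.6 = -1.0
z1[1] = (-0.5)·(3) + (-1.4)·(-1) + 0.5 = 0.4
z1[2] = (-0.6)·(3) + (1.2)·(-1) - 0.6 = -3.6
h = sigmoid(z1) = [0.2689, 0.5987, 0.0266]
output = (0.8)·(0.2689) + (0.3)·(0.5987) + (1.1)·(0.0266) - 0.1 = 0.324

0.324


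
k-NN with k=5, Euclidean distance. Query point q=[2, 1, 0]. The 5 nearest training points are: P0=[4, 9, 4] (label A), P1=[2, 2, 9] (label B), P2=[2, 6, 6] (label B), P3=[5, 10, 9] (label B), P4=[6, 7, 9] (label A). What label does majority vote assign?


d(q,P0) = 9.1652  (label A)
d(q,P1) = 9.0554  (label B)
d(q,P2) = 7.8102  (label B)
d(q,P3) = 13.0767  (label B)
d(q,P4) = 11.5326  (label A)
Votes: A=2, B=3
Majority → B

B


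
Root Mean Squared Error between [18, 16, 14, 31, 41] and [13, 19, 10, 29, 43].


MSE = 58/5 = 11.6
RMSE = √(58/5) = 3.4059

3.4059


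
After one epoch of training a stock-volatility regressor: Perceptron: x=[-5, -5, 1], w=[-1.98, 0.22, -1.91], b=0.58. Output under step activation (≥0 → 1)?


z = (-5)·(-1.98) + (-5)·(0.22) + (1)·(-1.91) + 0.58
  = 7.47
step(z) = 1 (z≥0)

1


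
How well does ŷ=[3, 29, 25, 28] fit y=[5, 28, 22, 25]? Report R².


ȳ = 20
SS_res = Σ(y-ŷ)² = 23
SS_tot = Σ(y-ȳ)² = 318
R² = 1 - SS_res/SS_tot = 1 - 0.0723 = 0.9277

0.9277


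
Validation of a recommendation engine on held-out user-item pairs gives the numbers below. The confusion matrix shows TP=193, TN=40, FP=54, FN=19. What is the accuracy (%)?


Accuracy = (TP+TN)/(TP+TN+FP+FN)
= (193+40)/(306)
= 233/306 = 76.14%

76.14%


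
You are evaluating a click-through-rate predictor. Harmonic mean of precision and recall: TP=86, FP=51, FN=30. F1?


Precision = 86/137 = 0.6277
Recall = 86/116 = 0.7414
F1 = 2·P·R/(P+R) = 2·TP/(2·TP+FP+FN) = 172/(172+51+30) = 172/253 = 0.6798

0.6798


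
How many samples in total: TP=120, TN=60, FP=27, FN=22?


Total = TP + TN + FP + FN
= 120 + 60 + 27 + 22
= 229
(Predicted positive: 147, predicted negative: 82)

229


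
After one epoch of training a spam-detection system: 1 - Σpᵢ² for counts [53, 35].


Probabilities: [53/88, 35/88] ≈ [0.6023, 0.3977]
Σpᵢ² = (2809 + 1225)/88² = 4034/7744
Gini = 1 - Σpᵢ² = 1 - 4034/7744 = 0.4791

0.4791


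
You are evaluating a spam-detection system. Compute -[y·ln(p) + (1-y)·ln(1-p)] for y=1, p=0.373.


BCE = -[y·ln(p) + (1-y)·ln(1-p)]
= -1·ln(0.373) - 0
= -ln(0.373) = 0.9862

0.9862


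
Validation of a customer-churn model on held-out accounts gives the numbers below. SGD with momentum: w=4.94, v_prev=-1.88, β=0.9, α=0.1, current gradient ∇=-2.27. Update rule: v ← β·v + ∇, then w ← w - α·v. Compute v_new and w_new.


v_new = 0.9·-1.88 - 2.27 = -1.692 - 2.27 = -3.962
w_new = 4.94 - 0.1·-3.962 = 4.94 + 0.3962 = 5.3362

v_new=-3.962, w_new=5.3362


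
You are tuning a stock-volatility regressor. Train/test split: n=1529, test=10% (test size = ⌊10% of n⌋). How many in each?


Test = ⌊1529·10/100⌋ = 152
Train = 1529 - 152 = 1377

Train: 1377, Test: 152


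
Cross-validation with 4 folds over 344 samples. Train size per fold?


Fold size = 344/4 = 86
Training per fold = 344 - 86 = 258

258


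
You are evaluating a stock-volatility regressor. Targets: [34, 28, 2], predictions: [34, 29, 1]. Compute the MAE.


Absolute errors: |34-34|=0, |28-29|=1, |2-1|=1
Sum = 2
MAE = 2/3 = 2/3

2/3


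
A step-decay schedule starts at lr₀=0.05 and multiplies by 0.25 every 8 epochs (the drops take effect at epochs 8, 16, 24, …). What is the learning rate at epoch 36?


n_drops = ⌊36/8⌋ = 4
lr = 0.05·0.25^4 = 0.05·0.00390625 = 0.0001953125

0.0001953125


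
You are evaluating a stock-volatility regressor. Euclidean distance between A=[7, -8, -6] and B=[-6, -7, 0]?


d = √((7+ 6)² + (-8+ 7)² + (-6-0)²)
  = √(169 + 1 + 36)
  = √206 = 14.3527

14.3527


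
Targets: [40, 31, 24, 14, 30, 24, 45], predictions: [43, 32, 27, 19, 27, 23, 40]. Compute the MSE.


Squared errors: (40-43)²=9, (31-32)²=1, (24-27)²=9, (14-19)²=25, (30-27)²=9, (24-23)²=1, (45-40)²=25
Sum = 79
MSE = 79/7 = 79/7

79/7


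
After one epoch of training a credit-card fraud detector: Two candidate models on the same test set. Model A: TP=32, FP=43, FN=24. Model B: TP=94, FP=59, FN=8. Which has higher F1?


Model A: P=32/75=0.4267, R=32/56=0.5714, F1=2PR/(P+R)=2TP/(2TP+FP+FN)=64/131=0.4885
Model B: P=94/153=0.6144, R=94/102=0.9216, F1=2PR/(P+R)=2TP/(2TP+FP+FN)=188/255=0.7373
0.4885 < 0.7373 → Model B

Model B


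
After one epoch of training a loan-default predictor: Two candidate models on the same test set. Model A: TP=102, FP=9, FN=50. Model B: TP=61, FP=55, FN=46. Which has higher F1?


Model A: P=102/111=0.9189, R=102/152=0.6711, F1=2PR/(P+R)=2TP/(2TP+FP+FN)=204/263=0.7757
Model B: P=61/116=0.5259, R=61/107=0.5701, F1=2PR/(P+R)=2TP/(2TP+FP+FN)=122/223=0.5471
0.7757 > 0.5471 → Model A

Model A


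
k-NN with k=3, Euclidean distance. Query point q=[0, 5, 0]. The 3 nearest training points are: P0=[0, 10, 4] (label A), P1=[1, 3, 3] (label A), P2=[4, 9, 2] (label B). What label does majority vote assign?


d(q,P0) = 6.4031  (label A)
d(q,P1) = 3.7417  (label A)
d(q,P2) = 6.0  (label B)
Votes: A=2, B=1
Majority → A

A


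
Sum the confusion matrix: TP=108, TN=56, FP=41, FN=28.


Total = TP + TN + FP + FN
= 108 + 56 + 41 + 28
= 233
(Predicted positive: 149, predicted negative: 84)

233


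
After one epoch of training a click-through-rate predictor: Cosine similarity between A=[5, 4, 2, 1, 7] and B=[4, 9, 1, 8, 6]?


A·B = 5·4 + 4·9 + 2·1 + 1·8 + 7·6 = 108
‖A‖ = √95 = 9.7468, ‖B‖ = √198 = 14.0712
cos = 108/(√95·√198) = 108/√18810 = 0.7875

0.7875


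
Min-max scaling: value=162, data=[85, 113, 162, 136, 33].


min=33, max=162
(162-33)/(162-33) = 129/129 = 1.0

1.0


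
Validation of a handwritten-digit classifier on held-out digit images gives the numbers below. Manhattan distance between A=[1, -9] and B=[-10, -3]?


d = |1+ 10| + |-9+ 3|
  = 11 + 6
  = 17

17


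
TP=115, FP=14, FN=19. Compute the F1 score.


Precision = 115/129 = 0.8915
Recall = 115/134 = 0.8582
F1 = 2·P·R/(P+R) = 2·TP/(2·TP+FP+FN) = 230/(230+14+19) = 230/263 = 0.8745

0.8745


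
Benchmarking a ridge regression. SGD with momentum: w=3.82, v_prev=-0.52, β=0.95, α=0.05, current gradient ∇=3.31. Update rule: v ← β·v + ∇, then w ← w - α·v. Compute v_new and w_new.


v_new = 0.95·-0.52 + 3.31 = -0.494 + 3.31 = 2.816
w_new = 3.82 - 0.05·2.816 = 3.82 - 0.1408 = 3.6792

v_new=2.816, w_new=3.6792


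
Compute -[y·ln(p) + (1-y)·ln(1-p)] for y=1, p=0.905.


BCE = -[y·ln(p) + (1-y)·ln(1-p)]
= -1·ln(0.905) - 0
= -ln(0.905) = 0.0998

0.0998


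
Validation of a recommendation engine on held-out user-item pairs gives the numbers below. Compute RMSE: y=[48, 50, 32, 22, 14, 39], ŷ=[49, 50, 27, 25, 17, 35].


MSE = 60/6 = 10
RMSE = √(60/6) = 3.1623

3.1623


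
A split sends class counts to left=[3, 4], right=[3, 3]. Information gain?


Parent = [6, 7], H_parent = 0.9957
H_left = 0.9852 (n=7), H_right = 1 (n=6)
H_children = (7/13)·0.9852 + (6/13)·1 = 0.992
IG = 0.9957 - 0.992 = 0.0037

0.0037


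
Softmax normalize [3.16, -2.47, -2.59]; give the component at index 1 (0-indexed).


Exponentials: e^3.16=23.5706, e^-2.47=0.0846, e^-2.59=0.075
Sum = 23.7302
Softmax = [0.9933, 0.0036, 0.0032]
p[1] = 0.0846/23.7302 = 0.0036

0.0036


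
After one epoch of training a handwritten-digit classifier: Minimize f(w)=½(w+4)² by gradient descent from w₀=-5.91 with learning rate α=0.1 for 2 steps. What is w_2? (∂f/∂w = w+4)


step 1: grad = -5.91+4 = -1.91; w = -5.91 - 0.1·(-1.91) = -5.719
step 2: grad = -5.719+4 = -1.719; w = -5.719 - 0.1·(-1.719) = -5.5471

-5.5471


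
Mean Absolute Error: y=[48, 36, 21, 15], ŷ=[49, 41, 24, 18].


Absolute errors: |48-49|=1, |36-41|=5, |21-24|=3, |15-18|=3
Sum = 12
MAE = 12/4 = 3

3


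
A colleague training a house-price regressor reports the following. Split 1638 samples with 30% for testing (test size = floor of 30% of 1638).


Test = ⌊1638·30/100⌋ = 491
Train = 1638 - 491 = 1147

Train: 1147, Test: 491


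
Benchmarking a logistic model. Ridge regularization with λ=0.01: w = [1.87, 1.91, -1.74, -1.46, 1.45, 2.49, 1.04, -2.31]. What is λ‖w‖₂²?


‖w‖₂² = (1.87)² + (1.91)² + (-1.74)² + (-1.46)² + (1.45)² + (2.49)² + (1.04)² + (-2.31)²
     = 3.4969 + 3.6481 + 3.0276 + 2.1316 + 2.1025 + 6.2001 + 1.0816 + 5.3361
     = 27.0245
λ·‖w‖₂² = 0.01·27.0245 = 0.270245

0.270245


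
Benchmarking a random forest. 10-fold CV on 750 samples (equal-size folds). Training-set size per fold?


Fold size = 750/10 = 75
Training per fold = 750 - 75 = 675

675


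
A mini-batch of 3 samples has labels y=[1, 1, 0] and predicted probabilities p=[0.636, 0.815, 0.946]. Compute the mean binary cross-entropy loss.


L[0] = -ln(0.636) = 0.4526
L[1] = -ln(0.815) = 0.2046
L[2] = -ln(1-0.946) = -ln(0.054) = 2.9188
mean = (0.4526 + 0.2046 + 2.9188)/3 = 1.192

1.192


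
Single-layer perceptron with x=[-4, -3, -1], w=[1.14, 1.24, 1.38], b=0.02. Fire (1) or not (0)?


z = (-4)·(1.14) + (-3)·(1.24) + (-1)·(1.38) + 0.02
  = -9.64
step(z) = 0 (z<0)

0


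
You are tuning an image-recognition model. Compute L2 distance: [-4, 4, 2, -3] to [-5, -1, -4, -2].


d = √((-4+ 5)² + (4+ 1)² + (2+ 4)² + (-3+ 2)²)
  = √(1 + 25 + 36 + 1)
  = √63 = 7.9373

7.9373


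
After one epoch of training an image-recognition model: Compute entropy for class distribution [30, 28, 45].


Probabilities: [30/103, 28/103, 45/103] ≈ [0.2913, 0.2718, 0.4369]
H = -((30/103)·log₂(30/103) + (28/103)·log₂(28/103) + (45/103)·log₂(45/103))
  = 1.5511 bits

1.5511 bits


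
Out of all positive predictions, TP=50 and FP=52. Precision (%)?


Precision = TP/(TP+FP)
= 50/(50+52)
= 50/102 = 49.02%

49.02%


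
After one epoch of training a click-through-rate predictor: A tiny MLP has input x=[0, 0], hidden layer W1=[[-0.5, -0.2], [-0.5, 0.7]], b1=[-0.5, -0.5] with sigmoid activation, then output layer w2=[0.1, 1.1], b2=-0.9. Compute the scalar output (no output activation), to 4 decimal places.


z1[0] = (-0.5)·(0) + (-0.2)·(0) - 0.5 = -0.5
z1[1] = (-0.5)·(0) + (0.7)·(0) - 0.5 = -0.5
h = sigmoid(z1) = [0.3775, 0.3775]
output = (0.1)·(0.3775) + (1.1)·(0.3775) - 0.9 = -0.447

-0.447


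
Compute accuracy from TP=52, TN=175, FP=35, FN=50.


Accuracy = (TP+TN)/(TP+TN+FP+FN)
= (52+175)/(312)
= 227/312 = 72.76%

72.76%


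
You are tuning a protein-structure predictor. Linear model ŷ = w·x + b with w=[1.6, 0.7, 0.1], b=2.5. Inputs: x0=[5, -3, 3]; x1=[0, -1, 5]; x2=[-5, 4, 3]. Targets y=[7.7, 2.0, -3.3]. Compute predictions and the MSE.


ŷ0 = (1.6)·(5) + (0.7)·(-3) + (0.1)·(3) + 2.5 = 8.7
ŷ1 = (1.6)·(0) + (0.7)·(-1) + (0.1)·(5) + 2.5 = 2.3
ŷ2 = (1.6)·(-5) + (0.7)·(4) + (0.1)·(3) + 2.5 = -2.4
errors² = [1.0, 0.09, 0.81]
MSE = 1.9000/3 = 0.6333

0.6333


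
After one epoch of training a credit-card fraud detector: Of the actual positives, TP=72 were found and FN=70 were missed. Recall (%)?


Recall = TP/(TP+FN)
= 72/(72+70)
= 72/142 = 50.7%

50.7%


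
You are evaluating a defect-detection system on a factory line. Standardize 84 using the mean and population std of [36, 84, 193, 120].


μ = 108.25, σ = 57.2904
z = (84 - 108.25)/57.2904 = -0.4233

-0.4233


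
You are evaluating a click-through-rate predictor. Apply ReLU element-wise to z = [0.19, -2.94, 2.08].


ReLU(0.19) = max(0, 0.19) = 0.19
ReLU(-2.94) = max(0, -2.94) = 0.0
ReLU(2.08) = max(0, 2.08) = 2.08
result = [0.19, 0.0, 2.08]

[0.19, 0.0, 2.08]


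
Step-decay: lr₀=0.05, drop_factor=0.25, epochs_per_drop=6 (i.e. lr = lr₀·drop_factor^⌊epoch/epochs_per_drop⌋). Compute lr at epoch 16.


n_drops = ⌊16/6⌋ = 2
lr = 0.05·0.25^2 = 0.05·0.0625 = 0.003125

0.003125


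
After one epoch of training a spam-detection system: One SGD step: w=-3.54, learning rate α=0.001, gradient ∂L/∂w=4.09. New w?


w_new = w - α·∇
= -3.54 - 0.001·4.09
= -3.54 - 0.00409
= -3.54409

-3.54409


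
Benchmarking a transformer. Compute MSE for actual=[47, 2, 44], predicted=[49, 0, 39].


Squared errors: (47-49)²=4, (2-0)²=4, (44-39)²=25
Sum = 33
MSE = 33/3 = 11

11


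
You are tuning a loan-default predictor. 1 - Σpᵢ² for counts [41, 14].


Probabilities: [41/55, 14/55] ≈ [0.7455, 0.2545]
Σpᵢ² = (1681 + 196)/55² = 1877/3025
Gini = 1 - Σpᵢ² = 1 - 1877/3025 = 0.3795

0.3795


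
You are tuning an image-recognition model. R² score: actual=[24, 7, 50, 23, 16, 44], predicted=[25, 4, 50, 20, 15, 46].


ȳ = 27.3333
SS_res = Σ(y-ŷ)² = 24
SS_tot = Σ(y-ȳ)² = 1363.33
R² = 1 - SS_res/SS_tot = 1 - 0.0176 = 0.9824

0.9824


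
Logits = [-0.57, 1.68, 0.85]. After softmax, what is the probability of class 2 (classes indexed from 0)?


Exponentials: e^-0.57=0.5655, e^1.68=5.3656, e^0.85=2.3396
Sum = 8.2707
Softmax = [0.0684, 0.6487, 0.2829]
p[2] = 2.3396/8.2707 = 0.2829

0.2829


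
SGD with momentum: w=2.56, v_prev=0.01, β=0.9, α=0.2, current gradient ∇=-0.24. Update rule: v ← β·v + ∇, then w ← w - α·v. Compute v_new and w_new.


v_new = 0.9·0.01 - 0.24 = 0.009 - 0.24 = -0.231
w_new = 2.56 - 0.2·-0.231 = 2.56 + 0.0462 = 2.6062

v_new=-0.231, w_new=2.6062


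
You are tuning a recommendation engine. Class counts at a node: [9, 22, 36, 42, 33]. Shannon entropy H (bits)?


Probabilities: [9/142, 22/142, 36/142, 42/142, 33/142] ≈ [0.0634, 0.1549, 0.2535, 0.2958, 0.2324]
H = -((9/142)·log₂(9/142) + (22/142)·log₂(22/142) + (36/142)·log₂(36/142) + (42/142)·log₂(42/142) + (33/142)·log₂(33/142))
  = 2.1801 bits

2.1801 bits


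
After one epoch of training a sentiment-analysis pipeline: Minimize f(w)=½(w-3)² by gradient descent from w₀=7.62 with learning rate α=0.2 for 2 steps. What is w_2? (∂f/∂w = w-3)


step 1: grad = 7.62-3 = 4.62; w = 7.62 - 0.2·(4.62) = 6.696
step 2: grad = 6.696-3 = 3.696; w = 6.696 - 0.2·(3.696) = 5.9568

5.9568


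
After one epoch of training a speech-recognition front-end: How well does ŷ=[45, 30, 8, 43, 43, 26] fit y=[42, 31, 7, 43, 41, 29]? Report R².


ȳ = 32.1667
SS_res = Σ(y-ŷ)² = 24
SS_tot = Σ(y-ȳ)² = 936.83
R² = 1 - SS_res/SS_tot = 1 - 0.0256 = 0.9744

0.9744


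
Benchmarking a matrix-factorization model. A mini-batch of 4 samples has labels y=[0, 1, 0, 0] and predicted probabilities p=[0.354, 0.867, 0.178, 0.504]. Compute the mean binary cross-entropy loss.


L[0] = -ln(1-0.354) = -ln(0.646) = 0.437
L[1] = -ln(0.867) = 0.1427
L[2] = -ln(1-0.178) = -ln(0.822) = 0.196
L[3] = -ln(1-0.504) = -ln(0.496) = 0.7012
mean = (0.437 + 0.1427 + 0.196 + 0.7012)/4 = 0.3692

0.3692


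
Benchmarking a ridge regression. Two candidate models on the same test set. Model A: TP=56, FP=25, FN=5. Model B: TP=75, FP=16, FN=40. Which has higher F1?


Model A: P=56/81=0.6914, R=56/61=0.918, F1=2PR/(P+R)=2TP/(2TP+FP+FN)=112/142=0.7887
Model B: P=75/91=0.8242, R=75/115=0.6522, F1=2PR/(P+R)=2TP/(2TP+FP+FN)=150/206=0.7282
0.7887 > 0.7282 → Model A

Model A


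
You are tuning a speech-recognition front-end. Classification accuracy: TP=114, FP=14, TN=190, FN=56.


Accuracy = (TP+TN)/(TP+TN+FP+FN)
= (114+190)/(374)
= 304/374 = 81.28%

81.28%


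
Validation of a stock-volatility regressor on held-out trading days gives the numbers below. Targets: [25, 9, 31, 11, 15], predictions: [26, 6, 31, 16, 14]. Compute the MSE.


Squared errors: (25-26)²=1, (9-6)²=9, (31-31)²=0, (11-16)²=25, (15-14)²=1
Sum = 36
MSE = 36/5 = 36/5

36/5


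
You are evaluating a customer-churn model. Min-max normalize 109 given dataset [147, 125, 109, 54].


min=54, max=147
(109-54)/(147-54) = 55/93 = 0.5914

0.5914


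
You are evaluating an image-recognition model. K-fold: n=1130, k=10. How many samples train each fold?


Fold size = 1130/10 = 113
Training per fold = 1130 - 113 = 1017

1017


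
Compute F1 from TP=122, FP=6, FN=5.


Precision = 122/128 = 0.9531
Recall = 122/127 = 0.9606
F1 = 2·P·R/(P+R) = 2·TP/(2·TP+FP+FN) = 244/(244+6+5) = 244/255 = 0.9569

0.9569


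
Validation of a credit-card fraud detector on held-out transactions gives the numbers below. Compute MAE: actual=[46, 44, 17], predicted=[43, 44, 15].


Absolute errors: |46-43|=3, |44-44|=0, |17-15|=2
Sum = 5
MAE = 5/3 = 5/3

5/3


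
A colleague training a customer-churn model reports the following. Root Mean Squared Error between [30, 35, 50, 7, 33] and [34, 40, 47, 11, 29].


MSE = 82/5 = 16.4
RMSE = √(82/5) = 4.0497

4.0497


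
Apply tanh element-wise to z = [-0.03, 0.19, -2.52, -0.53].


tanh(-0.03) = -0.03
tanh(0.19) = 0.1877
tanh(-2.52) = -0.9871
tanh(-0.53) = -0.4854
result = [-0.03, 0.1877, -0.9871, -0.4854]

[-0.03, 0.1877, -0.9871, -0.4854]


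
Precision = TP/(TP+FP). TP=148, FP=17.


Precision = TP/(TP+FP)
= 148/(148+17)
= 148/165 = 89.7%

89.7%


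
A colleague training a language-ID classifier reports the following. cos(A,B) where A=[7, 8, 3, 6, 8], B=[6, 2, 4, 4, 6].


A·B = 7·6 + 8·2 + 3·4 + 6·4 + 8·6 = 142
‖A‖ = √222 = 14.8997, ‖B‖ = √108 = 10.3923
cos = 142/(√222·√108) = 142/√23976 = 0.9171

0.9171


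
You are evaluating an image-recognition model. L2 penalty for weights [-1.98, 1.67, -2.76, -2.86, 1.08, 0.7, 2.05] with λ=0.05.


‖w‖₂² = (-1.98)² + (1.67)² + (-2.76)² + (-2.86)² + (1.08)² + (0.7)² + (2.05)²
     = 3.9204 + 2.7889 + 7.6176 + 8.1796 + 1.1664 + 0.49 + 4.2025
     = 28.3654
λ·‖w‖₂² = 0.05·28.3654 = 1.41827

1.41827


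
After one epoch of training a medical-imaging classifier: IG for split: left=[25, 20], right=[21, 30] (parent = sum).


Parent = [46, 50], H_parent = 0.9987
H_left = 0.9911 (n=45), H_right = 0.9774 (n=51)
H_children = (45/96)·0.9911 + (51/96)·0.9774 = 0.9838
IG = 0.9987 - 0.9838 = 0.0149

0.0149


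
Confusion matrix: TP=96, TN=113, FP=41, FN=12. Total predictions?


Total = TP + TN + FP + FN
= 96 + 113 + 41 + 12
= 262
(Predicted positive: 137, predicted negative: 125)

262


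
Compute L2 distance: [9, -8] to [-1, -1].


d = √((9+ 1)² + (-8+ 1)²)
  = √(100 + 49)
  = √149 = 12.2066

12.2066


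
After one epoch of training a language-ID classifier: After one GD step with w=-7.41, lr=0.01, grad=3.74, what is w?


w_new = w - α·∇
= -7.41 - 0.01·3.74
= -7.41 - 0.0374
= -7.4474

-7.4474


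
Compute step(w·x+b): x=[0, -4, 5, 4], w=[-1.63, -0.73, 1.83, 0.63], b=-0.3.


z = (0)·(-1.63) + (-4)·(-0.73) + (5)·(1.83) + (4)·(0.63) - 0.3
  = 14.29
step(z) = 1 (z≥0)

1


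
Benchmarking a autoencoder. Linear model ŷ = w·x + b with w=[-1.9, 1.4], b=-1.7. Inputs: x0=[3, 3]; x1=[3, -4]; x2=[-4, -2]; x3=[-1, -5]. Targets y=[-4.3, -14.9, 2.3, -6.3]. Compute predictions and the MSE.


ŷ0 = (-1.9)·(3) + (1.4)·(3) - 1.7 = -3.2
ŷ1 = (-1.9)·(3) + (1.4)·(-4) - 1.7 = -13.0
ŷ2 = (-1.9)·(-4) + (1.4)·(-2) - 1.7 = 3.1
ŷ3 = (-1.9)·(-1) + (1.4)·(-5) - 1.7 = -6.8
errors² = [1.21, 3.61, 0.64, 0.25]
MSE = 5.7100/4 = 1.4275

1.4275


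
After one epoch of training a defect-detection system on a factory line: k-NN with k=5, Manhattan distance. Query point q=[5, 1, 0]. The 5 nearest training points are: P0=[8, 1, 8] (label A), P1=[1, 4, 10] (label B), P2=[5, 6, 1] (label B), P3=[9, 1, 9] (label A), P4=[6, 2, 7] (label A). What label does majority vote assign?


d(q,P0) = 11  (label A)
d(q,P1) = 17  (label B)
d(q,P2) = 6  (label B)
d(q,P3) = 13  (label A)
d(q,P4) = 9  (label A)
Votes: A=3, B=2
Majority → A

A


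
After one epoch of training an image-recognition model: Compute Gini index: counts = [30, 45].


Probabilities: [30/75, 45/75] ≈ [0.4, 0.6]
Σpᵢ² = (900 + 2025)/75² = 2925/5625
Gini = 1 - Σpᵢ² = 1 - 2925/5625 = 0.48

0.48


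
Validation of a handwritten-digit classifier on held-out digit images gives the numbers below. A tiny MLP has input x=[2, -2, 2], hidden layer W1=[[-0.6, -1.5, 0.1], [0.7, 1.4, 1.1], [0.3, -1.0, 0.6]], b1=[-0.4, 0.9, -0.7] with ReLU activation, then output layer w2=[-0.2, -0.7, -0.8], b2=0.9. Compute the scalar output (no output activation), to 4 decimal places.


z1[0] = (-0.6)·(2) + (-1.5)·(-2) + (0.1)·(2) - 0.4 = 1.6
z1[1] = (0.7)·(2) + (1.4)·(-2) + (1.1)·(2) + 0.9 = 1.7
z1[2] = (0.3)·(2) + (-1.0)·(-2) + (0.6)·(2) - 0.7 = 3.1
h = ReLU(z1) = [1.6, 1.7, 3.1]
output = (-0.2)·(1.6) + (-0.7)·(1.7) + (-0.8)·(3.1) + 0.9 = -3.09

-3.09


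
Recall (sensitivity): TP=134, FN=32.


Recall = TP/(TP+FN)
= 134/(134+32)
= 134/166 = 80.72%

80.72%


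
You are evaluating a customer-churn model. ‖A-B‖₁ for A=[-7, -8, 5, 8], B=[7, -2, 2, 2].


d = |-7-7| + |-8+ 2| + |5-2| + |8-2|
  = 14 + 6 + 3 + 6
  = 29

29


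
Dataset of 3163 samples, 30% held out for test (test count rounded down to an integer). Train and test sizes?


Test = ⌊3163·30/100⌋ = 948
Train = 3163 - 948 = 2215

Train: 2215, Test: 948


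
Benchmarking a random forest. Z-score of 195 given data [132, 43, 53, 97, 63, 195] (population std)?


μ = 97.1667, σ = 52.973
z = (195 - 97.1667)/52.973 = 1.8469

1.8469


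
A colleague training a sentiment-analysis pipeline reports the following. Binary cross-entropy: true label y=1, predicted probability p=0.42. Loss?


BCE = -[y·ln(p) + (1-y)·ln(1-p)]
= -1·ln(0.42) - 0
= -ln(0.42) = 0.8675

0.8675


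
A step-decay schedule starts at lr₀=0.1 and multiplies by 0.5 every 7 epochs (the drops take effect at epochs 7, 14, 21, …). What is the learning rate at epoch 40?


n_drops = ⌊40/7⌋ = 5
lr = 0.1·0.5^5 = 0.1·0.03125 = 0.003125

0.003125


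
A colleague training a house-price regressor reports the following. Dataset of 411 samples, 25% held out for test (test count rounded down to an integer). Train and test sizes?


Test = ⌊411·25/100⌋ = 102
Train = 411 - 102 = 309

Train: 309, Test: 102


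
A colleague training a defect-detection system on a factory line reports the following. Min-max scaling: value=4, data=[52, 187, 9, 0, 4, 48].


min=0, max=187
(4-0)/(187-0) = 4/187 = 0.0214

0.0214


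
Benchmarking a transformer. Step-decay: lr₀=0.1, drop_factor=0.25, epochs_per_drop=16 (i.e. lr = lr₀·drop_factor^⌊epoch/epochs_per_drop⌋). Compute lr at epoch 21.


n_drops = ⌊21/16⌋ = 1
lr = 0.1·0.25^1 = 0.1·0.25 = 0.025

0.025


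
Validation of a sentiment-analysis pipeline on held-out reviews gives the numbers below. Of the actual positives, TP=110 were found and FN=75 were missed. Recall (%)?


Recall = TP/(TP+FN)
= 110/(110+75)
= 110/185 = 59.46%

59.46%


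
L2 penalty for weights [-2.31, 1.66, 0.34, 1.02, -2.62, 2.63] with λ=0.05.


‖w‖₂² = (-2.31)² + (1.66)² + (0.34)² + (1.02)² + (-2.62)² + (2.63)²
     = 5.3361 + 2.7556 + 0.1156 + 1.0404 + 6.8644 + 6.9169
     = 23.029
λ·‖w‖₂² = 0.05·23.029 = 1.15145

1.15145


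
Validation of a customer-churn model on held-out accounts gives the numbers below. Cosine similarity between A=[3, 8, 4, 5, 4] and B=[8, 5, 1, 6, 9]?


A·B = 3·8 + 8·5 + 4·1 + 5·6 + 4·9 = 134
‖A‖ = √130 = 11.4018, ‖B‖ = √207 = 14.3875
cos = 134/(√130·√207) = 134/√26910 = 0.8169

0.8169


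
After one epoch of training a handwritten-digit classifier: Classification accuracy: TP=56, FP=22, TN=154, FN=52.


Accuracy = (TP+TN)/(TP+TN+FP+FN)
= (56+154)/(284)
= 210/284 = 73.94%

73.94%


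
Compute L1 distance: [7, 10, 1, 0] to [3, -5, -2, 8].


d = |7-3| + |10+ 5| + |1+ 2| + |0-8|
  = 4 + 15 + 3 + 8
  = 30

30


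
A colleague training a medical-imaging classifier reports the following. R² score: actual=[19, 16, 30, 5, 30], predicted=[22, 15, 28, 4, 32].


ȳ = 20
SS_res = Σ(y-ŷ)² = 19
SS_tot = Σ(y-ȳ)² = 442
R² = 1 - SS_res/SS_tot = 1 - 0.043 = 0.957

0.957


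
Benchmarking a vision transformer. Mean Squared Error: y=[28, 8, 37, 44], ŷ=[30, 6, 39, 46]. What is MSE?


Squared errors: (28-30)²=4, (8-6)²=4, (37-39)²=4, (44-46)²=4
Sum = 16
MSE = 16/4 = 4

4


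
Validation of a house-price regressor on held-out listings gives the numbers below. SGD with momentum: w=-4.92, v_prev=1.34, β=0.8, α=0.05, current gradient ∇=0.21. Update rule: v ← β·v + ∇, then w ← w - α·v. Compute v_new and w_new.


v_new = 0.8·1.34 + 0.21 = 1.072 + 0.21 = 1.282
w_new = -4.92 - 0.05·1.282 = -4.92 - 0.0641 = -4.9841

v_new=1.282, w_new=-4.9841


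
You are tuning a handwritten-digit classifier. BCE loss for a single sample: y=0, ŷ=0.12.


BCE = -[y·ln(p) + (1-y)·ln(1-p)]
= -0 - 1·ln(1-0.12)
= -ln(0.88) = 0.1278

0.1278


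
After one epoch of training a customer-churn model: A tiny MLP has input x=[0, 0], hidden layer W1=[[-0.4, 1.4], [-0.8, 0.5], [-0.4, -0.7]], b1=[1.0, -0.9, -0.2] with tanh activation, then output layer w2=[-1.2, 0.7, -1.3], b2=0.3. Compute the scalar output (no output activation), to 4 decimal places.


z1[0] = (-0.4)·(0) + (1.4)·(0) + 1.0 = 1.0
z1[1] = (-0.8)·(0) + (0.5)·(0) - 0.9 = -0.9
z1[2] = (-0.4)·(0) + (-0.7)·(0) - 0.2 = -0.2
h = tanh(z1) = [0.7616, -0.7163, -0.1974]
output = (-1.2)·(0.7616) + (0.7)·(-0.7163) + (-1.3)·(-0.1974) + 0.3 = -0.8587

-0.8587


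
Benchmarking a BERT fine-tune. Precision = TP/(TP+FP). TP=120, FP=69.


Precision = TP/(TP+FP)
= 120/(120+69)
= 120/189 = 63.49%

63.49%


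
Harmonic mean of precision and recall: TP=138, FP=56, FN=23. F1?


Precision = 138/194 = 0.7113
Recall = 138/161 = 0.8571
F1 = 2·P·R/(P+R) = 2·TP/(2·TP+FP+FN) = 276/(276+56+23) = 276/355 = 0.7775

0.7775


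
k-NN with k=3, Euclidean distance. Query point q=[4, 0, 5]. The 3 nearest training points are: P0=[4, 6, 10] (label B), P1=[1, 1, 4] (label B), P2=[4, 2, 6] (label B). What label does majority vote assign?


d(q,P0) = 7.8102  (label B)
d(q,P1) = 3.3166  (label B)
d(q,P2) = 2.2361  (label B)
Votes: A=0, B=3
Majority → B

B


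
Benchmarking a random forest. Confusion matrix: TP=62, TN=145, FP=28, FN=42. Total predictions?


Total = TP + TN + FP + FN
= 62 + 145 + 28 + 42
= 277
(Predicted positive: 90, predicted negative: 187)

277


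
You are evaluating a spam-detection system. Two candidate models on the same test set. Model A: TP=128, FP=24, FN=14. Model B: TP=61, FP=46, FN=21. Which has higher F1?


Model A: P=128/152=0.8421, R=128/142=0.9014, F1=2PR/(P+R)=2TP/(2TP+FP+FN)=256/294=0.8707
Model B: P=61/107=0.5701, R=61/82=0.7439, F1=2PR/(P+R)=2TP/(2TP+FP+FN)=122/189=0.6455
0.8707 > 0.6455 → Model A

Model A


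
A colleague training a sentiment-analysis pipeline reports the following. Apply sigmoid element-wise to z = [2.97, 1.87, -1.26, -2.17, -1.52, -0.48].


σ(2.97) = 1/(1+e^-2.97) = 0.9512
σ(1.87) = 1/(1+e^-1.87) = 0.8665
σ(-1.26) = 1/(1+e^1.26) = 0.221
σ(-2.17) = 1/(1+e^2.17) = 0.1025
σ(-1.52) = 1/(1+e^1.52) = 0.1795
σ(-0.48) = 1/(1+e^0.48) = 0.3823
result = [0.9512, 0.8665, 0.221, 0.1025, 0.1795, 0.3823]

[0.9512, 0.8665, 0.221, 0.1025, 0.1795, 0.3823]


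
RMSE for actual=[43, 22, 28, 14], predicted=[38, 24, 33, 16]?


MSE = 58/4 = 14.5
RMSE = √(58/4) = 3.8079

3.8079


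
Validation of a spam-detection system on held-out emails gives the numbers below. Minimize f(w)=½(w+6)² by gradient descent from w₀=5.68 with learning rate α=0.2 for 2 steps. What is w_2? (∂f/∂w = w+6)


step 1: grad = 5.68+6 = 11.68; w = 5.68 - 0.2·(11.68) = 3.344
step 2: grad = 3.344+6 = 9.344; w = 3.344 - 0.2·(9.344) = 1.4752

1.4752


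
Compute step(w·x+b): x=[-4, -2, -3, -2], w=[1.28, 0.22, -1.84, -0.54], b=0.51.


z = (-4)·(1.28) + (-2)·(0.22) + (-3)·(-1.84) + (-2)·(-0.54) + 0.51
  = 1.55
step(z) = 1 (z≥0)

1


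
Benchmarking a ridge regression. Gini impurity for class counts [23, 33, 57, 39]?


Probabilities: [23/152, 33/152, 57/152, 39/152] ≈ [0.1513, 0.2171, 0.375, 0.2566]
Σpᵢ² = (529 + 1089 + 3249 + 1521)/152² = 6388/23104
Gini = 1 - Σpᵢ² = 1 - 6388/23104 = 0.7235

0.7235


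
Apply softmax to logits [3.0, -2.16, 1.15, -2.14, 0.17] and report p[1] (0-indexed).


Exponentials: e^3.0=20.0855, e^-2.16=0.1153, e^1.15=3.1582, e^-2.14=0.1177, e^0.17=1.1853
Sum = 24.662
Softmax = [0.8144, 0.0047, 0.1281, 0.0048, 0.0481]
p[1] = 0.1153/24.662 = 0.0047

0.0047


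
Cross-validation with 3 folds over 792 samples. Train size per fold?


Fold size = 792/3 = 264
Training per fold = 792 - 264 = 528

528


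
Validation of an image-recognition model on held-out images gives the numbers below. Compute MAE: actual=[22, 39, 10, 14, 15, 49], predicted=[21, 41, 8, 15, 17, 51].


Absolute errors: |22-21|=1, |39-41|=2, |10-8|=2, |14-15|=1, |15-17|=2, |49-51|=2
Sum = 10
MAE = 10/6 = 5/3

5/3


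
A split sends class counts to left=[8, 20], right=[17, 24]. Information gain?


Parent = [25, 44], H_parent = 0.9446
H_left = 0.8631 (n=28), H_right = 0.9789 (n=41)
H_children = (28/69)·0.8631 + (41/69)·0.9789 = 0.9319
IG = 0.9446 - 0.9319 = 0.0127

0.0127


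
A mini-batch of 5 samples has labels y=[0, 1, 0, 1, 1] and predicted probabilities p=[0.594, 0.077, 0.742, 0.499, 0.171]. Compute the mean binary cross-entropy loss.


L[0] = -ln(1-0.594) = -ln(0.406) = 0.9014
L[1] = -ln(0.077) = 2.5639
L[2] = -ln(1-0.742) = -ln(0.258) = 1.3548
L[3] = -ln(0.499) = 0.6951
L[4] = -ln(0.171) = 1.7661
mean = (0.9014 + 2.5639 + 1.3548 + 0.6951 + 1.7661)/5 = 1.4563

1.4563


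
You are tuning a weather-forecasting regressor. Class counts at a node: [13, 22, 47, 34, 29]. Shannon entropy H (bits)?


Probabilities: [13/145, 22/145, 47/145, 34/145, 29/145] ≈ [0.0897, 0.1517, 0.3241, 0.2345, 0.2]
H = -((13/145)·log₂(13/145) + (22/145)·log₂(22/145) + (47/145)·log₂(47/145) + (34/145)·log₂(34/145) + (29/145)·log₂(29/145))
  = 2.2066 bits

2.2066 bits


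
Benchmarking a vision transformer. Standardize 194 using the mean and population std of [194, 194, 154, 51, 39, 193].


μ = 137.5, σ = 66.9845
z = (194 - 137.5)/66.9845 = 0.8435

0.8435


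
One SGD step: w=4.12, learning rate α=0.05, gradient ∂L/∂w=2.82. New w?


w_new = w - α·∇
= 4.12 - 0.05·2.82
= 4.12 - 0.141
= 3.979

3.979


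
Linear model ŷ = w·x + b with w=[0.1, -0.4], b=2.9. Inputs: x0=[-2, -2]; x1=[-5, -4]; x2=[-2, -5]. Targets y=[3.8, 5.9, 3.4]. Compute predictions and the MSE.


ŷ0 = (0.1)·(-2) + (-0.4)·(-2) + 2.9 = 3.5
ŷ1 = (0.1)·(-5) + (-0.4)·(-4) + 2.9 = 4.0
ŷ2 = (0.1)·(-2) + (-0.4)·(-5) + 2.9 = 4.7
errors² = [0.09, 3.61, 1.69]
MSE = 5.3900/3 = 1.7967

1.7967


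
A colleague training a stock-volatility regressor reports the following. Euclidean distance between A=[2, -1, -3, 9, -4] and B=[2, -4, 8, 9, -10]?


d = √((2-2)² + (-1+ 4)² + (-3-8)² + (9-9)² + (-4+ 10)²)
  = √(0 + 9 + 121 + 0 + 36)
  = √166 = 12.8841

12.8841
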